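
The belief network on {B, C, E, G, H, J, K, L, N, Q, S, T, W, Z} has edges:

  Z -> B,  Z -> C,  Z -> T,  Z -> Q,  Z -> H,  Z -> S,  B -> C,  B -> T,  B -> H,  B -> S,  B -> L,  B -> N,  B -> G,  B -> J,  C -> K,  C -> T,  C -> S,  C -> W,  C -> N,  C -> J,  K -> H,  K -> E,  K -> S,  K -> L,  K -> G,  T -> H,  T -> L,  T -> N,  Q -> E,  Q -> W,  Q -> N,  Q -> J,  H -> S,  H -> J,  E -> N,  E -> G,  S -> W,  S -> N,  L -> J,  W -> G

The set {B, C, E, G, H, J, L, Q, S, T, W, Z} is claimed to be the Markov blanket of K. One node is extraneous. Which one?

A node's Markov blanket = Pa ∪ Ch ∪ (parents of Ch other than the node itself).
Pa(K) = {C}.
Ch(K) = {E, G, H, L, S}.
Other parents of K's children:
  H: B, T, Z
  E: Q
  S: B, C, H, Z
  L: B, T
  G: B, E, W
MB(K) = {B, C, E, G, H, L, Q, S, T, W, Z}.
J is neither a parent, child, nor co-parent of K, so it does not belong.

J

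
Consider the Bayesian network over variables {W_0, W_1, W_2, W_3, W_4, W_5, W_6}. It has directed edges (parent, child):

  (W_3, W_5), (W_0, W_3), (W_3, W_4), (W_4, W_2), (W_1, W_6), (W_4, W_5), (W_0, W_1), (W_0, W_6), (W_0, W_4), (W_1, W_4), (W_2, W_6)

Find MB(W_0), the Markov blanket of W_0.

W_0 has no parents.
W_0 has children W_1, W_3, W_4, W_6.
Co-parents of W_0 (other parents of its children):
  W_3: —
  W_1: —
  W_4: W_1, W_3
  W_6: W_1, W_2
MB(W_0) = {W_1, W_2, W_3, W_4, W_6}.

{W_1, W_2, W_3, W_4, W_6}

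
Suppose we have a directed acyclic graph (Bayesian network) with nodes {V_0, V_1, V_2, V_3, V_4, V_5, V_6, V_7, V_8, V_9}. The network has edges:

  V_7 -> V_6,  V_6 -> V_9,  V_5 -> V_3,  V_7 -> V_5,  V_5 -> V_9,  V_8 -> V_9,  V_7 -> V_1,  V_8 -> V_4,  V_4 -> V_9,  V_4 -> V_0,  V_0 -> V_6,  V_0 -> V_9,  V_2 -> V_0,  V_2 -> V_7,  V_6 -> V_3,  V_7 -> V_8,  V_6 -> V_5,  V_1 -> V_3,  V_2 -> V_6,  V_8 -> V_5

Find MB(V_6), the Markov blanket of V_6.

{V_0, V_1, V_2, V_3, V_4, V_5, V_7, V_8, V_9}

The Markov blanket of a node is its parents, its children, and the other parents of its children.
V_6 has parents V_0, V_2, V_7.
Children of V_6: V_3, V_5, V_9.
Co-parents of V_6 (other parents of its children):
  V_5: V_7, V_8
  V_9: V_0, V_4, V_5, V_8
  V_3: V_1, V_5
So the Markov blanket of V_6 is {V_0, V_1, V_2, V_3, V_4, V_5, V_7, V_8, V_9}.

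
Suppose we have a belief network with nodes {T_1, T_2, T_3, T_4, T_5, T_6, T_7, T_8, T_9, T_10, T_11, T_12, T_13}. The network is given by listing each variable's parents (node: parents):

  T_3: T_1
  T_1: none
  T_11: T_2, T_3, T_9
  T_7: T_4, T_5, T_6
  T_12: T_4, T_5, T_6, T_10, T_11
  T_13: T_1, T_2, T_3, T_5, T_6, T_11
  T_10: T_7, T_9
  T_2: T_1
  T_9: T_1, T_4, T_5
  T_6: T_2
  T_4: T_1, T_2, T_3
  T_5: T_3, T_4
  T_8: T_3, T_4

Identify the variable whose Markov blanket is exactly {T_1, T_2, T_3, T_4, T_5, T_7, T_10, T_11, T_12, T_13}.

T_6

The target node must have every member of {T_1, T_2, T_3, T_4, T_5, T_7, T_10, T_11, T_12, T_13} as a parent, child, or co-parent, and no others.
Parents of T_6: T_2; children: T_7, T_12, T_13; co-parents: T_1, T_2, T_3, T_4, T_5, T_10, T_11.
These exactly cover the given set, so the node is T_6.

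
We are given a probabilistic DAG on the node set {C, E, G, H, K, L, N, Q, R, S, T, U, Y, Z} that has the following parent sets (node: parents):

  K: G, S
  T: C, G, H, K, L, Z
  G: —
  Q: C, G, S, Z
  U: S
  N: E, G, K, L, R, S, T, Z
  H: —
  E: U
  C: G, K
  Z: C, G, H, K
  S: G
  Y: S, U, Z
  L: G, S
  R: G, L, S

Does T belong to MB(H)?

Yes

T is a child of H.
So T ∈ MB(H).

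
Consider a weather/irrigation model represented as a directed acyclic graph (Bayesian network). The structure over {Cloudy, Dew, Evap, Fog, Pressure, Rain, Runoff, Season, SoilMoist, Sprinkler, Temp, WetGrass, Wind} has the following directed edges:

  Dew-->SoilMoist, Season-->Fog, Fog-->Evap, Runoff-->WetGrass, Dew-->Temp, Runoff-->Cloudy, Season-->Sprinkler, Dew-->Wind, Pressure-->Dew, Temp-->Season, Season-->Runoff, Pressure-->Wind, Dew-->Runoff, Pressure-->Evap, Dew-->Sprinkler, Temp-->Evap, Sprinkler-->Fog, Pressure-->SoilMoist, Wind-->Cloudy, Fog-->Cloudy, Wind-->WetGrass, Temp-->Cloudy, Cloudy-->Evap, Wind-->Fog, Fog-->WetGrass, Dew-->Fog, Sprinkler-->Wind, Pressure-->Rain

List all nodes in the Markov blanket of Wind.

Pa(Wind) = {Dew, Pressure, Sprinkler}.
Children of Wind: Cloudy, Fog, WetGrass.
For each child, the remaining parents (spouses of Wind):
  Fog: Dew, Season, Sprinkler
  Cloudy: Fog, Runoff, Temp
  WetGrass: Fog, Runoff
So the Markov blanket of Wind is {Cloudy, Dew, Fog, Pressure, Runoff, Season, Sprinkler, Temp, WetGrass}.

{Cloudy, Dew, Fog, Pressure, Runoff, Season, Sprinkler, Temp, WetGrass}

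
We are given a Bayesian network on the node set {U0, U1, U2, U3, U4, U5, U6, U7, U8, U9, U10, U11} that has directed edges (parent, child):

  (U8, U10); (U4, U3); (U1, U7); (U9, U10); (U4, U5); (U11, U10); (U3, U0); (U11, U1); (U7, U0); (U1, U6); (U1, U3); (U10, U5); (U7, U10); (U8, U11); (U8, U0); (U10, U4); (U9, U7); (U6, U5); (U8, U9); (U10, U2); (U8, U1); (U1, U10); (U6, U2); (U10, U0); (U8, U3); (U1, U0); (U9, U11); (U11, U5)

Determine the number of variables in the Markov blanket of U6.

The Markov blanket of a node is its parents, its children, and the other parents of its children.
U6 has parent U1.
Children of U6: U2, U5.
For each child, the remaining parents (spouses of U6):
  U5: U4, U10, U11
  U2: U10
MB(U6) = {U1, U2, U4, U5, U10, U11}, which has 6 nodes.

6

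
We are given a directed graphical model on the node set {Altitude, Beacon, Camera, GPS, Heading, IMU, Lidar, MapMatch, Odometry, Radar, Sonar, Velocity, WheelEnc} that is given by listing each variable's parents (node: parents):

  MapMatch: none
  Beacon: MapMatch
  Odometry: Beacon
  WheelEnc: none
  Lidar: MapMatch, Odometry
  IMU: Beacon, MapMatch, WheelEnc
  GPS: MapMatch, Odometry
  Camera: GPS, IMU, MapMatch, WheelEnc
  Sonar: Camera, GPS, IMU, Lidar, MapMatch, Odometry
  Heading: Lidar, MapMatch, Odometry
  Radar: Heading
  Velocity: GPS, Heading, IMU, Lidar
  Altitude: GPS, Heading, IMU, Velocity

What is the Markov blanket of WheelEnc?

A node's Markov blanket = Pa ∪ Ch ∪ (parents of Ch other than the node itself).
Parents of WheelEnc: none.
WheelEnc has children Camera, IMU.
Other parents of WheelEnc's children:
  IMU: Beacon, MapMatch
  Camera: GPS, IMU, MapMatch
Union: {} ∪ {Camera, IMU} ∪ {Beacon, GPS, IMU, MapMatch} = {Beacon, Camera, GPS, IMU, MapMatch}.

{Beacon, Camera, GPS, IMU, MapMatch}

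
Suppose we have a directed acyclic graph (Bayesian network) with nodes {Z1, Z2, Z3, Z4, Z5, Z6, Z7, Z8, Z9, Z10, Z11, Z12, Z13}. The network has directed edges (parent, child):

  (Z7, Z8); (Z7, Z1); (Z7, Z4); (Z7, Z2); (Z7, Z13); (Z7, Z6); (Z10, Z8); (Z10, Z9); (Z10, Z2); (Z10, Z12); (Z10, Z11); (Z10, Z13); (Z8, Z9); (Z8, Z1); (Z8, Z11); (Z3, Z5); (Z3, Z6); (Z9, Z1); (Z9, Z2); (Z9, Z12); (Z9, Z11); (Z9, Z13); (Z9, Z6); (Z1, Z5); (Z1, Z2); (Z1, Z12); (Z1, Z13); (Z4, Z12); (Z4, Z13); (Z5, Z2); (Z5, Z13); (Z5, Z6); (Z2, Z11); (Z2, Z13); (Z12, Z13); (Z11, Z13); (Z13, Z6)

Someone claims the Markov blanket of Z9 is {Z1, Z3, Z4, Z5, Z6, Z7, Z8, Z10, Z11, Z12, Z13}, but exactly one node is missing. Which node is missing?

Z2

Z9 has parents Z8, Z10.
Children of Z9: Z1, Z2, Z6, Z11, Z12, Z13.
Other parents of Z9's children:
  Z1's other parents are Z7, Z8.
  Z2 also has parents Z1, Z5, Z7, Z10.
  Z12 also has parents Z1, Z4, Z10.
  parents(Z11) \ {Z9} = {Z2, Z8, Z10}.
  parents(Z13) \ {Z9} = {Z1, Z2, Z4, Z5, Z7, Z10, Z11, Z12}.
  Z6's other parents are Z3, Z5, Z7, Z13.
MB(Z9) = {Z1, Z2, Z3, Z4, Z5, Z6, Z7, Z8, Z10, Z11, Z12, Z13}.
Comparing with the claimed set, Z2 is missing.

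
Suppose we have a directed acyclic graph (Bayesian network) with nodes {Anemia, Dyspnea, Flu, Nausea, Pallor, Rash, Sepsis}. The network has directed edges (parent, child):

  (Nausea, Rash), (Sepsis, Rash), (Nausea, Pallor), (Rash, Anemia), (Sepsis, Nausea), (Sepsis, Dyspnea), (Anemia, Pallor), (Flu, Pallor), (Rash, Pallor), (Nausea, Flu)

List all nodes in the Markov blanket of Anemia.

{Flu, Nausea, Pallor, Rash}

The Markov blanket of a node is its parents, its children, and the other parents of its children.
Anemia has child Pallor.
Pa(Anemia) = {Rash}.
For each child, the remaining parents (spouses of Anemia):
  Pallor's other parents are Flu, Nausea, Rash.
So the Markov blanket of Anemia is {Flu, Nausea, Pallor, Rash}.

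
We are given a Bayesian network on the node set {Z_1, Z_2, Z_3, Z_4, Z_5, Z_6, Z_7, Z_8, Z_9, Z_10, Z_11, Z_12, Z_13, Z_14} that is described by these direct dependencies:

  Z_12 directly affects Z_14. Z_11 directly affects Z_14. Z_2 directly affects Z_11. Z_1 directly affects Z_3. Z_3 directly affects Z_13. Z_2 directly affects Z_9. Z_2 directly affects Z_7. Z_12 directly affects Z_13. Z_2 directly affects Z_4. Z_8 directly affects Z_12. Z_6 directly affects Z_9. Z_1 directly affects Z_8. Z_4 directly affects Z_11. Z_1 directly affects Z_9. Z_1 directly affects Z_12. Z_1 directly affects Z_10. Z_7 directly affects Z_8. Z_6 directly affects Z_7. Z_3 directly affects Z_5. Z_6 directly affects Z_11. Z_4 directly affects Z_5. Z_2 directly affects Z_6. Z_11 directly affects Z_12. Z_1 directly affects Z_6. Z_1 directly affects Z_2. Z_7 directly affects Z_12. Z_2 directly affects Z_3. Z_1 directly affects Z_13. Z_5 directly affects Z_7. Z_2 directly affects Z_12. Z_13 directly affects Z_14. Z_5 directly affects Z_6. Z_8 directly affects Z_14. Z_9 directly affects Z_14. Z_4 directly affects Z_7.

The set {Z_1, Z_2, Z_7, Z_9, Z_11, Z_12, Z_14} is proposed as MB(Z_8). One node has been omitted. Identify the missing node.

The Markov blanket of a node is its parents, its children, and the other parents of its children.
Z_8 has parents Z_1, Z_7.
Z_8's children: Z_12, Z_14.
For each child, the remaining parents (spouses of Z_8):
  Z_12's other parents are Z_1, Z_2, Z_7, Z_11.
  Z_14's other parents are Z_9, Z_11, Z_12, Z_13.
MB(Z_8) = {Z_1, Z_2, Z_7, Z_9, Z_11, Z_12, Z_13, Z_14}.
Comparing with the claimed set, Z_13 is missing.

Z_13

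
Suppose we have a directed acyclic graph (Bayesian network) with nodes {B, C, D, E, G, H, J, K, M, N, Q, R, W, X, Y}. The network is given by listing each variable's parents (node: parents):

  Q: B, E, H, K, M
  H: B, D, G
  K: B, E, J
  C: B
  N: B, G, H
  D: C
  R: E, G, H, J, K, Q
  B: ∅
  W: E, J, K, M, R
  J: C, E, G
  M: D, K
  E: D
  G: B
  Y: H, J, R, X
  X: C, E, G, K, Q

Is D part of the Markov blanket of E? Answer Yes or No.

D is a parent of E.
So D ∈ MB(E).

Yes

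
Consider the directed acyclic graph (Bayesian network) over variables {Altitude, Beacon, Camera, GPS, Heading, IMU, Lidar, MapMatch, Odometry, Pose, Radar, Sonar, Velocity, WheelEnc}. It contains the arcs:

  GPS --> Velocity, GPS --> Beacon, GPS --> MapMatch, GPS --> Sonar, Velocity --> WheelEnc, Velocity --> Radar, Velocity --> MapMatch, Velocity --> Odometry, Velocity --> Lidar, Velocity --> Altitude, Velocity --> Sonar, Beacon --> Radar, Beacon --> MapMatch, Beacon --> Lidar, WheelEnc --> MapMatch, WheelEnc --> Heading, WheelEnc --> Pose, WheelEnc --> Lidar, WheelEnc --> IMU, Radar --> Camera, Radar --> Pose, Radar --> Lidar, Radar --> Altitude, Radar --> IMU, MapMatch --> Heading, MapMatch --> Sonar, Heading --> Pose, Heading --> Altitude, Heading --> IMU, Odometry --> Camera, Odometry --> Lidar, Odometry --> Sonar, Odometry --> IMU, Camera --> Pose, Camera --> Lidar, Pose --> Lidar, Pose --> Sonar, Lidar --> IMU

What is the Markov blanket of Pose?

{Beacon, Camera, GPS, Heading, Lidar, MapMatch, Odometry, Radar, Sonar, Velocity, WheelEnc}

By definition, MB(Pose) is built from Pose's parents, Pose's children, and the co-parents of Pose.
Pa(Pose) = {Camera, Heading, Radar, WheelEnc}.
Pose's children: Lidar, Sonar.
Parents of each child, excluding Pose:
  Lidar: Beacon, Camera, Odometry, Radar, Velocity, WheelEnc
  Sonar: GPS, MapMatch, Odometry, Velocity
Taking the union gives {Beacon, Camera, GPS, Heading, Lidar, MapMatch, Odometry, Radar, Sonar, Velocity, WheelEnc}.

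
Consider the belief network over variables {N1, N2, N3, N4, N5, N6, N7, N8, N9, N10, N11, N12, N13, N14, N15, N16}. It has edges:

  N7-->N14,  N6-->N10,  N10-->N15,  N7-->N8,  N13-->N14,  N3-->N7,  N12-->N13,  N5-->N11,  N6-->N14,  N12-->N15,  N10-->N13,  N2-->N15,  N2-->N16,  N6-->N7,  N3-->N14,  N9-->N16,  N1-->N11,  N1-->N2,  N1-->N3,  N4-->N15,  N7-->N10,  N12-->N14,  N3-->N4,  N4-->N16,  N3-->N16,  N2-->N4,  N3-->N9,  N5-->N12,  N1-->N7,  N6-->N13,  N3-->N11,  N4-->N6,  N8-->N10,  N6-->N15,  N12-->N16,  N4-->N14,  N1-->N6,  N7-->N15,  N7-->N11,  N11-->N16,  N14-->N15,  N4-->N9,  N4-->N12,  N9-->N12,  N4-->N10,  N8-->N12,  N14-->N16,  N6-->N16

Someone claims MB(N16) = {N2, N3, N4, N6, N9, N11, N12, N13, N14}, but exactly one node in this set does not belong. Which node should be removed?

N13

N16's parents: N2, N3, N4, N6, N9, N11, N12, N14.
Children of N16: none.
With no children, N16 has no spouses; the co-parent set is empty.
MB(N16) = {N2, N3, N4, N6, N9, N11, N12, N14}.
N13 is neither a parent, child, nor co-parent of N16, so it does not belong.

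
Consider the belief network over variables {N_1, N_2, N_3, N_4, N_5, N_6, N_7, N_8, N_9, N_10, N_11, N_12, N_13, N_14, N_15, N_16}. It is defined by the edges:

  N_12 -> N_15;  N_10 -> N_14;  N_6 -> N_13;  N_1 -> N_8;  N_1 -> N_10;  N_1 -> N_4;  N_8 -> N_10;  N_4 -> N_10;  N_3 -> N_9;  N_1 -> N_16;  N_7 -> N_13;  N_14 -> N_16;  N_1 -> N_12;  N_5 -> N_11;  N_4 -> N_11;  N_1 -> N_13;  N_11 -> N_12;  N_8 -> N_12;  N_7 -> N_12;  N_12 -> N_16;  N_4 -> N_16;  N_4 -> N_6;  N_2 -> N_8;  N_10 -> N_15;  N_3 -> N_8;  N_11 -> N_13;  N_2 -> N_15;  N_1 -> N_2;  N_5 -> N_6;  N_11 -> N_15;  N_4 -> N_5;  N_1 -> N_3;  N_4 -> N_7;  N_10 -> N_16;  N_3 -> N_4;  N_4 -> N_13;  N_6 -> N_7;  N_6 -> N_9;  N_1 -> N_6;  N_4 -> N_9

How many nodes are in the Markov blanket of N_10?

9

Recall MB(v) = parents ∪ children ∪ spouses, where spouses are the other parents of v's children.
N_10 has parents N_1, N_4, N_8.
Ch(N_10) = {N_14, N_15, N_16}.
For each child, the remaining parents (spouses of N_10):
  N_14: no additional parents.
  parents(N_15) \ {N_10} = {N_2, N_11, N_12}.
  parents(N_16) \ {N_10} = {N_1, N_4, N_12, N_14}.
MB(N_10) = {N_1, N_2, N_4, N_8, N_11, N_12, N_14, N_15, N_16}, which has 9 nodes.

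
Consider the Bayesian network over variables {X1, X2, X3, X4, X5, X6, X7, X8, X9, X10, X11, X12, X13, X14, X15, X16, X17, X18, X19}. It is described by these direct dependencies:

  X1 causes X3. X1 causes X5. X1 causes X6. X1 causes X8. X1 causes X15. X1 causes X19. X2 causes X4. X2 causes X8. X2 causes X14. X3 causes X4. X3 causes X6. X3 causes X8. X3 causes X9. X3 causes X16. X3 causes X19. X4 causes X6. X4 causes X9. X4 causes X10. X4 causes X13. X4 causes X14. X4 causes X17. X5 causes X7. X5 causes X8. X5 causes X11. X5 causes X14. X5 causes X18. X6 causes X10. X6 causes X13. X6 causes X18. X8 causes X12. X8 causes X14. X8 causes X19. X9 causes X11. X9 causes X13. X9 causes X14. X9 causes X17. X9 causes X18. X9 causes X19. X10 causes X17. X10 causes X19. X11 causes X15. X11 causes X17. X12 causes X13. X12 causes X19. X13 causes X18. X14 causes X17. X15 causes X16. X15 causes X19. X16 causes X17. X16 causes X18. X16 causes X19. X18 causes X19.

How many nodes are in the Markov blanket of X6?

Parents of X6: X1, X3, X4.
Children of X6: X10, X13, X18.
Parents of each child, excluding X6:
  X10 also has parent X4.
  parents(X13) \ {X6} = {X4, X9, X12}.
  X18 also has parents X5, X9, X13, X16.
MB(X6) = {X1, X3, X4, X5, X9, X10, X12, X13, X16, X18}, which has 10 nodes.

10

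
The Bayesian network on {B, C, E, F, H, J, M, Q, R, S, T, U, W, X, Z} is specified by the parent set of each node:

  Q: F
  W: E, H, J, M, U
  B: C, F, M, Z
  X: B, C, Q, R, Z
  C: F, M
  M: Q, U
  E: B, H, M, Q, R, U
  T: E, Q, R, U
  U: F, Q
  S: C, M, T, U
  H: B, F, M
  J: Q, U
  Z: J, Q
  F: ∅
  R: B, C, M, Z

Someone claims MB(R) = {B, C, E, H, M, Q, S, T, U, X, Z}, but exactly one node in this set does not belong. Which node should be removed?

Recall MB(v) = parents ∪ children ∪ spouses, where spouses are the other parents of v's children.
Pa(R) = {B, C, M, Z}.
R has children E, T, X.
For each child, the remaining parents (spouses of R):
  E: B, H, M, Q, U
  X: B, C, Q, Z
  T: E, Q, U
MB(R) = {B, C, E, H, M, Q, T, U, X, Z}.
S is neither a parent, child, nor co-parent of R, so it does not belong.

S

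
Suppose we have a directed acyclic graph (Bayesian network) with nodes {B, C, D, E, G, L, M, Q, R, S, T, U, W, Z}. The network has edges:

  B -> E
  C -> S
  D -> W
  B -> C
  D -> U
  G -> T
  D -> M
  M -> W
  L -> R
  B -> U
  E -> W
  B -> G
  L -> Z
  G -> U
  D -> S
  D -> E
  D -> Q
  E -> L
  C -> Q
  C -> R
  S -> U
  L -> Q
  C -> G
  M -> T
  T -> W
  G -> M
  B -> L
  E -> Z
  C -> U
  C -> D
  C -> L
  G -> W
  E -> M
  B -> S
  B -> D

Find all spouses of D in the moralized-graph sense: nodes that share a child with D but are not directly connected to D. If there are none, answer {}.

Children of D: E, M, Q, S, U, W.
  parents(E) \ {D} = {B}.
  parents(M) \ {D} = {E, G}.
  parents(Q) \ {D} = {C, L}.
  S also has parents B, C.
  U's other parents are B, C, G, S.
  W's other parents are E, G, M, T.
Excluding nodes already adjacent to D (B, C, E, M, Q, S, U, W), the co-parent-only contribution is {G, L, T}.

{G, L, T}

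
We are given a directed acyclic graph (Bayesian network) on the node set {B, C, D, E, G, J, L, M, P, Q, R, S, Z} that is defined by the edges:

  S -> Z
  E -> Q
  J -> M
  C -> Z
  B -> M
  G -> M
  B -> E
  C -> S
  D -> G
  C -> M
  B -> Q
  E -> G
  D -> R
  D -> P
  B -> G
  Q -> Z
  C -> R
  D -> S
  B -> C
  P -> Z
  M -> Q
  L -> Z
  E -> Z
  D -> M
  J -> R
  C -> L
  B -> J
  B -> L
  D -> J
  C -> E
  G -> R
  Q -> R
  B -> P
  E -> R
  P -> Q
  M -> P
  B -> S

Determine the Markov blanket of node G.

The Markov blanket of a node is its parents, its children, and the other parents of its children.
G has children M, R.
Pa(G) = {B, D, E}.
For each child, the remaining parents (spouses of G):
  M: B, C, D, J
  R: C, D, E, J, Q
Taking the union gives {B, C, D, E, J, M, Q, R}.

{B, C, D, E, J, M, Q, R}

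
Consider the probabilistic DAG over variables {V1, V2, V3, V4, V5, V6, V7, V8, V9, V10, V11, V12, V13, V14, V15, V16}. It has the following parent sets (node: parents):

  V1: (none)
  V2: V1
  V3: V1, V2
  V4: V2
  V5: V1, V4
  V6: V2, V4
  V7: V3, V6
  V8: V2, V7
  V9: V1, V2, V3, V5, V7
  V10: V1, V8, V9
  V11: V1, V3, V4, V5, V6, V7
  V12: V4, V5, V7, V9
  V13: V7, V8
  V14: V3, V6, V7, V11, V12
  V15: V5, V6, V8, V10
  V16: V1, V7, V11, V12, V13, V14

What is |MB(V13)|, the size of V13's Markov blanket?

V13's children: V16.
V13 has parents V7, V8.
Co-parents of V13 (other parents of its children):
  V16's other parents are V1, V7, V11, V12, V14.
MB(V13) = {V1, V7, V8, V11, V12, V14, V16}, which has 7 nodes.

7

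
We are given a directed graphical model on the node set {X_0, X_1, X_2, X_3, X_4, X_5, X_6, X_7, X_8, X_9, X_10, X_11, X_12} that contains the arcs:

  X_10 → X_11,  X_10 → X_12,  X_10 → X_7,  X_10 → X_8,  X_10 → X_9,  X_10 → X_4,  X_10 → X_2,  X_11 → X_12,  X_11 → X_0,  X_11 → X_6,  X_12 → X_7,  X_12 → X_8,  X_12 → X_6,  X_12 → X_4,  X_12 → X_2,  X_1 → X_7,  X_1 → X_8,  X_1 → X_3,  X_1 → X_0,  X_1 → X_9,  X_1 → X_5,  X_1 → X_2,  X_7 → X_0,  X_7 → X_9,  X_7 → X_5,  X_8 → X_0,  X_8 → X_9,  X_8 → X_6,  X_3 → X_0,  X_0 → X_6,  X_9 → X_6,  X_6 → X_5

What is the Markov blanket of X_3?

{X_0, X_1, X_7, X_8, X_11}

A node's Markov blanket = Pa ∪ Ch ∪ (parents of Ch other than the node itself).
Ch(X_3) = {X_0}.
X_3's parents: X_1.
Other parents of X_3's children:
  X_0: X_1, X_7, X_8, X_11
Union: {X_1} ∪ {X_0} ∪ {X_1, X_7, X_8, X_11} = {X_0, X_1, X_7, X_8, X_11}.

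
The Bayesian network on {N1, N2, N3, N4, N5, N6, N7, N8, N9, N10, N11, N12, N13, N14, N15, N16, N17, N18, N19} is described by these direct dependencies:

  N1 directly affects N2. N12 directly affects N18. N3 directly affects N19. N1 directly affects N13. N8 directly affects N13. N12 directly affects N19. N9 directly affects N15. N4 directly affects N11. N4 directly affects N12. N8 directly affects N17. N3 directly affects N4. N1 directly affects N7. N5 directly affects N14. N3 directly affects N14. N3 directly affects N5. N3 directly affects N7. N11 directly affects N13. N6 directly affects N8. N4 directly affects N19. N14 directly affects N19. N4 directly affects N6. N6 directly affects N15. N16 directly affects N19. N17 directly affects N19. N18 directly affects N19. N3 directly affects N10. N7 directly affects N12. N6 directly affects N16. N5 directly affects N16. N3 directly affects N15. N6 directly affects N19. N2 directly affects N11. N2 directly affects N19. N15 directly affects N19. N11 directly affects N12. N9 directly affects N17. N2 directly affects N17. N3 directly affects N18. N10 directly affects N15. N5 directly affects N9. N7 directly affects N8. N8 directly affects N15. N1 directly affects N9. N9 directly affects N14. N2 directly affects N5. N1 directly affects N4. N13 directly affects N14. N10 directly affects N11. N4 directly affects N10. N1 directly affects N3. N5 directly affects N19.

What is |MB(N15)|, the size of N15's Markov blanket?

14

A node's Markov blanket = Pa ∪ Ch ∪ (parents of Ch other than the node itself).
Parents of N15: N3, N6, N8, N9, N10.
N15's children: N19.
Other parents of N15's children:
  parents(N19) \ {N15} = {N2, N3, N4, N5, N6, N12, N14, N16, N17, N18}.
MB(N15) = {N2, N3, N4, N5, N6, N8, N9, N10, N12, N14, N16, N17, N18, N19}, which has 14 nodes.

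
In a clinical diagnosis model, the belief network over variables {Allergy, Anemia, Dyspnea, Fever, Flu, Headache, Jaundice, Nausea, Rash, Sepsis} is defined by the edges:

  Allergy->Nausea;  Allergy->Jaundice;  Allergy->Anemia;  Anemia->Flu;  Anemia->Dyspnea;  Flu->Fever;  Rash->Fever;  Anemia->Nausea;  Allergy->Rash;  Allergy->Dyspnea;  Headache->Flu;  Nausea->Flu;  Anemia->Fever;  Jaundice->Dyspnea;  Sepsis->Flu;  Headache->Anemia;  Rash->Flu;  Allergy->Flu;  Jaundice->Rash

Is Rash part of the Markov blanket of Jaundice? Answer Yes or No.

Rash is a child of Jaundice.
So Rash ∈ MB(Jaundice).

Yes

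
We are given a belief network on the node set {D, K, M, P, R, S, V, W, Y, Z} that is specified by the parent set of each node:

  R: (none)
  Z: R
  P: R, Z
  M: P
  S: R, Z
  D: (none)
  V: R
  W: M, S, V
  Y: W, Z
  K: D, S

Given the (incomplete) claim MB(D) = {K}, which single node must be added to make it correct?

D has no parents.
D has child K.
For each child, the remaining parents (spouses of D):
  K's other parent is S.
MB(D) = {K, S}.
Comparing with the claimed set, S is missing.

S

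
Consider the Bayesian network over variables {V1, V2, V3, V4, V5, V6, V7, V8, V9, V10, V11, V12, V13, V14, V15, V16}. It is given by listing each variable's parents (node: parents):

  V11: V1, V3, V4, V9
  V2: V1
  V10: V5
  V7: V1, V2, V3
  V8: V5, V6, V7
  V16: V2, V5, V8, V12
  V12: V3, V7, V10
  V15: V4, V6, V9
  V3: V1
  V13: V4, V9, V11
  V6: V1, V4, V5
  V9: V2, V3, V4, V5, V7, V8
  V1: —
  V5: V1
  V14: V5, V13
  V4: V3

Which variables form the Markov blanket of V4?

{V1, V2, V3, V5, V6, V7, V8, V9, V11, V13, V15}

V4 has parent V3.
Children of V4: V6, V9, V11, V13, V15.
For each child, the remaining parents (spouses of V4):
  V6: V1, V5
  V9: V2, V3, V5, V7, V8
  V11: V1, V3, V9
  V13: V9, V11
  V15: V6, V9
Union: {V3} ∪ {V6, V9, V11, V13, V15} ∪ {V1, V2, V3, V5, V6, V7, V8, V9, V11} = {V1, V2, V3, V5, V6, V7, V8, V9, V11, V13, V15}.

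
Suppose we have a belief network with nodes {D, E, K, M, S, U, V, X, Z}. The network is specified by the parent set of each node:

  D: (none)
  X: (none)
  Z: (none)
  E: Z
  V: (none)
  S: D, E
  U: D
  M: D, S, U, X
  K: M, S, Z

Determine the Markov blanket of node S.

{D, E, K, M, U, X, Z}

By definition, MB(S) is built from S's parents, S's children, and the co-parents of S.
Parents of S: D, E.
Children of S: K, M.
Parents of each child, excluding S:
  M: D, U, X
  K: M, Z
So the Markov blanket of S is {D, E, K, M, U, X, Z}.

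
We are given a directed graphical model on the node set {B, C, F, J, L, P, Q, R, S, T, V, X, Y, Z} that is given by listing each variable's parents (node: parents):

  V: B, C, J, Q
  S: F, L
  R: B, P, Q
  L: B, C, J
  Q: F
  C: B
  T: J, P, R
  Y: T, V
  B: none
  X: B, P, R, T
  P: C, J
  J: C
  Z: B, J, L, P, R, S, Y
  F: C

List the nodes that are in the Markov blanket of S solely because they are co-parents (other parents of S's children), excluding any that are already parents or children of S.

Children of S: Z.
  Z: B, J, L, P, R, Y
Excluding nodes already adjacent to S (F, L, Z), the co-parent-only contribution is {B, J, P, R, Y}.

{B, J, P, R, Y}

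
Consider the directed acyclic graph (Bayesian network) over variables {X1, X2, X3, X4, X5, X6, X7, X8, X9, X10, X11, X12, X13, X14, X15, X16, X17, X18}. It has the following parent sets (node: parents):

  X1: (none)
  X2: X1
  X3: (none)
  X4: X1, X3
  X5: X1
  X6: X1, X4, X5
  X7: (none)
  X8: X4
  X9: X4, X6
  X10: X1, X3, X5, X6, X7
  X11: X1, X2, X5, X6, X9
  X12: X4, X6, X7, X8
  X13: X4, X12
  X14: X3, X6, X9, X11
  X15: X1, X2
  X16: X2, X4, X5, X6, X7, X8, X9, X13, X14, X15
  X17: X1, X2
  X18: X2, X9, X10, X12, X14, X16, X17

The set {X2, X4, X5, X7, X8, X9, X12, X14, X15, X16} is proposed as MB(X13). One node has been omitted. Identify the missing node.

X6

By definition, MB(X13) is built from X13's parents, X13's children, and the co-parents of X13.
Parents of X13: X4, X12.
X13's children: X16.
Other parents of X13's children:
  X16: X2, X4, X5, X6, X7, X8, X9, X14, X15
MB(X13) = {X2, X4, X5, X6, X7, X8, X9, X12, X14, X15, X16}.
Comparing with the claimed set, X6 is missing.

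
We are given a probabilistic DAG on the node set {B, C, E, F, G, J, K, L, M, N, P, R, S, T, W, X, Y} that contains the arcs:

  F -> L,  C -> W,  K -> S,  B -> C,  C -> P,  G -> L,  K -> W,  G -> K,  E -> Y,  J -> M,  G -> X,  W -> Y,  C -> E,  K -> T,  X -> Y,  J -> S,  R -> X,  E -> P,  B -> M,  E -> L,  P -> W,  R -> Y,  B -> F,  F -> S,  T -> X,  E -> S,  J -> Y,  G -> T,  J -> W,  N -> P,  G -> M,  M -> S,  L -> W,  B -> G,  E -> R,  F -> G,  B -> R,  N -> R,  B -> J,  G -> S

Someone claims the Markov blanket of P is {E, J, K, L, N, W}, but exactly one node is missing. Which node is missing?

By definition, MB(P) is built from P's parents, P's children, and the co-parents of P.
Ch(P) = {W}.
Parents of P: C, E, N.
Co-parents of P (other parents of its children):
  W: C, J, K, L
MB(P) = {C, E, J, K, L, N, W}.
Comparing with the claimed set, C is missing.

C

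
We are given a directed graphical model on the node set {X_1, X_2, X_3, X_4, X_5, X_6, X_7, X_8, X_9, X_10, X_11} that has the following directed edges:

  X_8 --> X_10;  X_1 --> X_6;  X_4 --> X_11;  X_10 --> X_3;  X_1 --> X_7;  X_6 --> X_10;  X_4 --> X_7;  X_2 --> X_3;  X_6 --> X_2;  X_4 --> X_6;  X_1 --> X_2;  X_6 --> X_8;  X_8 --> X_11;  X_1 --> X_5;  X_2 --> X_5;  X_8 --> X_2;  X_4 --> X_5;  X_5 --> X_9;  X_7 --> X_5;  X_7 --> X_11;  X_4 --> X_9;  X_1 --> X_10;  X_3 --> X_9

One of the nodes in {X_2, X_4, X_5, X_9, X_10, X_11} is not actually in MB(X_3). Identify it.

X_11

A node's Markov blanket = Pa ∪ Ch ∪ (parents of Ch other than the node itself).
Children of X_3: X_9.
X_3 has parents X_2, X_10.
Parents of each child, excluding X_3:
  X_9: X_4, X_5
MB(X_3) = {X_2, X_4, X_5, X_9, X_10}.
X_11 is neither a parent, child, nor co-parent of X_3, so it does not belong.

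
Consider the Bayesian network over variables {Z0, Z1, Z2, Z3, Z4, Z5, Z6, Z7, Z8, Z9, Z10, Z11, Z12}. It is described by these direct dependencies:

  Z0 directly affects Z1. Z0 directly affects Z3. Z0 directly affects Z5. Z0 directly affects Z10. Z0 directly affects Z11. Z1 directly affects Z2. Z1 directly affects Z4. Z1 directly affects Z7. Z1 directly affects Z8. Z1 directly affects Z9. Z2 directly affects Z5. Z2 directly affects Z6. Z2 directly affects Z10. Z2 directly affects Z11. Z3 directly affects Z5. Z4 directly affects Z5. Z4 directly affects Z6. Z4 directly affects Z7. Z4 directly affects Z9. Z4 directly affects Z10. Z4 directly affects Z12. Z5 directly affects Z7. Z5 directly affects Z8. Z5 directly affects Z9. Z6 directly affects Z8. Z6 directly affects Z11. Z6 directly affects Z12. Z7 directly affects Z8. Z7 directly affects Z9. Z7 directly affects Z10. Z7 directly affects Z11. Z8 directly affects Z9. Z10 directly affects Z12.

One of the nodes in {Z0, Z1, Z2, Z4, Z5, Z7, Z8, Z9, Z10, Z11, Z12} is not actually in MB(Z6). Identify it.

Parents of Z6: Z2, Z4.
Children of Z6: Z8, Z11, Z12.
Other parents of Z6's children:
  parents(Z8) \ {Z6} = {Z1, Z5, Z7}.
  Z11's other parents are Z0, Z2, Z7.
  Z12's other parents are Z4, Z10.
MB(Z6) = {Z0, Z1, Z2, Z4, Z5, Z7, Z8, Z10, Z11, Z12}.
Z9 is neither a parent, child, nor co-parent of Z6, so it does not belong.

Z9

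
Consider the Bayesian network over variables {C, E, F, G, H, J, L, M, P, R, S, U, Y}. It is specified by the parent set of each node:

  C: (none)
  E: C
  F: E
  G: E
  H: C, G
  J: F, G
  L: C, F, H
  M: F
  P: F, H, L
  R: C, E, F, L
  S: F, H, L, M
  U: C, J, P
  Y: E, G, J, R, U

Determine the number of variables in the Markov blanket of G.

Children of G: H, J, Y.
Parents of G: E.
Other parents of G's children:
  H's other parent is C.
  J's other parent is F.
  parents(Y) \ {G} = {E, J, R, U}.
MB(G) = {C, E, F, H, J, R, U, Y}, which has 8 nodes.

8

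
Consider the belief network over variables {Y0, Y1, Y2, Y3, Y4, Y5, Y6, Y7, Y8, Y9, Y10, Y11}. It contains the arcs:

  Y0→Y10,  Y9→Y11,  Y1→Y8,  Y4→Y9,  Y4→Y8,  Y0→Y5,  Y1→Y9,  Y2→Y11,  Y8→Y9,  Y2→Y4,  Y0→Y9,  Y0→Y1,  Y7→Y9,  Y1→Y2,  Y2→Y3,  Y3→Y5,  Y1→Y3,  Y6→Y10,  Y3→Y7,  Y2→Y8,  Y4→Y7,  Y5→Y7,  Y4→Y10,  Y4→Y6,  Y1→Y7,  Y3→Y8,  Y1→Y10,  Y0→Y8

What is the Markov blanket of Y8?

A node's Markov blanket = Pa ∪ Ch ∪ (parents of Ch other than the node itself).
Parents of Y8: Y0, Y1, Y2, Y3, Y4.
Y8 has child Y9.
Co-parents of Y8 (other parents of its children):
  Y9: Y0, Y1, Y4, Y7
MB(Y8) = {Y0, Y1, Y2, Y3, Y4, Y7, Y9}.

{Y0, Y1, Y2, Y3, Y4, Y7, Y9}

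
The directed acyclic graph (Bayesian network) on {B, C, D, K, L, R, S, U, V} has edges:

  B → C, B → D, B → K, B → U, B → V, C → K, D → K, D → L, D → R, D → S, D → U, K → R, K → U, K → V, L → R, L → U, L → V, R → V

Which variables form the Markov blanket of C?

Recall MB(v) = parents ∪ children ∪ spouses, where spouses are the other parents of v's children.
Parents of C: B.
C has child K.
For each child, the remaining parents (spouses of C):
  K: B, D
So the Markov blanket of C is {B, D, K}.

{B, D, K}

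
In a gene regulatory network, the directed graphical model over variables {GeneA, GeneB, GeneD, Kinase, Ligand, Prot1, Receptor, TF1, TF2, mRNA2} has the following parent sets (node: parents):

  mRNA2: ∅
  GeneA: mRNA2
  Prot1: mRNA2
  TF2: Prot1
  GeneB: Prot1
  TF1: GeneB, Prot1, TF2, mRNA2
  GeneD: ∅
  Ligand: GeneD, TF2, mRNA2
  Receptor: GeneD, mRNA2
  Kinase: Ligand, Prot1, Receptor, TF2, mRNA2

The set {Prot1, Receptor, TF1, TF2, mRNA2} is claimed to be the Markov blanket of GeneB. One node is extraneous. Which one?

GeneB's parents: Prot1.
Ch(GeneB) = {TF1}.
Parents of each child, excluding GeneB:
  TF1's other parents are Prot1, TF2, mRNA2.
MB(GeneB) = {Prot1, TF1, TF2, mRNA2}.
Receptor is neither a parent, child, nor co-parent of GeneB, so it does not belong.

Receptor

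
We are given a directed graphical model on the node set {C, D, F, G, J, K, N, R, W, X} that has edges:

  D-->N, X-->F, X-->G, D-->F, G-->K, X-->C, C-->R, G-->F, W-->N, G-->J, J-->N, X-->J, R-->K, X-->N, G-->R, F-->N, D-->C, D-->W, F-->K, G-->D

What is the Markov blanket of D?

{C, F, G, J, N, W, X}

D's children: C, F, N, W.
Pa(D) = {G}.
Other parents of D's children:
  C: X
  F: G, X
  W: —
  N: F, J, W, X
MB(D) = {C, F, G, J, N, W, X}.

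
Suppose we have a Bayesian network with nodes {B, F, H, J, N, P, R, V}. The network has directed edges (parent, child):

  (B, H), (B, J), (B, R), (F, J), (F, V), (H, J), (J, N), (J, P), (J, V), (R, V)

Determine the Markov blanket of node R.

{B, F, J, V}

By definition, MB(R) is built from R's parents, R's children, and the co-parents of R.
R's parents: B.
R's children: V.
Parents of each child, excluding R:
  V: F, J
Taking the union gives {B, F, J, V}.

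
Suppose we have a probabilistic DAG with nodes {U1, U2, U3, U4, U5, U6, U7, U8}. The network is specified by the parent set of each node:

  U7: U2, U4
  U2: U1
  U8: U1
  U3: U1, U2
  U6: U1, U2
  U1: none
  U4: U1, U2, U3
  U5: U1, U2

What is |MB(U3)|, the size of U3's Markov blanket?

The Markov blanket of a node is its parents, its children, and the other parents of its children.
U3 has parents U1, U2.
Ch(U3) = {U4}.
For each child, the remaining parents (spouses of U3):
  parents(U4) \ {U3} = {U1, U2}.
MB(U3) = {U1, U2, U4}, which has 3 nodes.

3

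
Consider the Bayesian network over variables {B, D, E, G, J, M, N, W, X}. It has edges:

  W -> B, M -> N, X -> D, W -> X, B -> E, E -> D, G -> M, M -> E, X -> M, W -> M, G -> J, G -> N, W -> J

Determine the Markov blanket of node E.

{B, D, M, X}

A node's Markov blanket = Pa ∪ Ch ∪ (parents of Ch other than the node itself).
Parents of E: B, M.
E's children: D.
Co-parents of E (other parents of its children):
  parents(D) \ {E} = {X}.
So the Markov blanket of E is {B, D, M, X}.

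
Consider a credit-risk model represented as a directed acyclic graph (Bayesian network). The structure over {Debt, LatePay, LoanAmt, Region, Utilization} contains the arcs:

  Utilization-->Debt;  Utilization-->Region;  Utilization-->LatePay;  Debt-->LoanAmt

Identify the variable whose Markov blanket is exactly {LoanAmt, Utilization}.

The target node must have every member of {LoanAmt, Utilization} as a parent, child, or co-parent, and no others.
Parents of Debt: Utilization; children: LoanAmt; co-parents: none.
These exactly cover the given set, so the node is Debt.

Debt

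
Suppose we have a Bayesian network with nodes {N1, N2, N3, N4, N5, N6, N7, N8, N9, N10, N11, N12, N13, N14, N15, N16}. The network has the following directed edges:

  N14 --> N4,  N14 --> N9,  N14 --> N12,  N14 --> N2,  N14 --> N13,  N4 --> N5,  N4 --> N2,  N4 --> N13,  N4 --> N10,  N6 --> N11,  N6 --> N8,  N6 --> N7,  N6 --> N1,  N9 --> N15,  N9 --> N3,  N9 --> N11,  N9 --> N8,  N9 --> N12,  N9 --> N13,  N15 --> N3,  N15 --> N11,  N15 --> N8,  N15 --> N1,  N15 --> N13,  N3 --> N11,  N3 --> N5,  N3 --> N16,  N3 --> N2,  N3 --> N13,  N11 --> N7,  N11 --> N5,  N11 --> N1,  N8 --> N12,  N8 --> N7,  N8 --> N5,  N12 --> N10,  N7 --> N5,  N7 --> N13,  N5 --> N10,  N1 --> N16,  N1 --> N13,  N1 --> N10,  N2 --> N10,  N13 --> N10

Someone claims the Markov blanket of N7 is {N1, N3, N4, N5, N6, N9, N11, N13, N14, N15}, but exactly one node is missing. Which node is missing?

N7's parents: N6, N8, N11.
N7's children: N5, N13.
Parents of each child, excluding N7:
  parents(N5) \ {N7} = {N3, N4, N8, N11}.
  N13's other parents are N1, N3, N4, N9, N14, N15.
MB(N7) = {N1, N3, N4, N5, N6, N8, N9, N11, N13, N14, N15}.
Comparing with the claimed set, N8 is missing.

N8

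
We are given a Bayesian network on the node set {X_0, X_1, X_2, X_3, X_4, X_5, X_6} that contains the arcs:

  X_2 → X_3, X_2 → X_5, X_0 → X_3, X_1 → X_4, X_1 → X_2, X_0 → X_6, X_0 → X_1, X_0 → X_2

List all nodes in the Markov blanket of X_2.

Recall MB(v) = parents ∪ children ∪ spouses, where spouses are the other parents of v's children.
Pa(X_2) = {X_0, X_1}.
X_2 has children X_3, X_5.
Parents of each child, excluding X_2:
  X_3: X_0
  X_5: —
Taking the union gives {X_0, X_1, X_3, X_5}.

{X_0, X_1, X_3, X_5}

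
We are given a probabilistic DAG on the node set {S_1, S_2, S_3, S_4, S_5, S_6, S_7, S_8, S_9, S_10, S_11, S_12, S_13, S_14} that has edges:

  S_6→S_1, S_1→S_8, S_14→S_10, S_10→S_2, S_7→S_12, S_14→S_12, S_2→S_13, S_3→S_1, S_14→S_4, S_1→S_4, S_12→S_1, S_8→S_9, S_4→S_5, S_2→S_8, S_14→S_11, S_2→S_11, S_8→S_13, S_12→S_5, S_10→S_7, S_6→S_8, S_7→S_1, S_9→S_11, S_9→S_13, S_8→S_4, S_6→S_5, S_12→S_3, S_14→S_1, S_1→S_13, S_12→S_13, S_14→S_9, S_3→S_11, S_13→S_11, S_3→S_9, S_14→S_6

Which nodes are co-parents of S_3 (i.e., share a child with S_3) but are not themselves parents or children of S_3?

{S_2, S_6, S_7, S_8, S_13, S_14}

Children of S_3: S_1, S_9, S_11.
  parents(S_1) \ {S_3} = {S_6, S_7, S_12, S_14}.
  parents(S_9) \ {S_3} = {S_8, S_14}.
  parents(S_11) \ {S_3} = {S_2, S_9, S_13, S_14}.
Excluding nodes already adjacent to S_3 (S_1, S_9, S_11, S_12), the co-parent-only contribution is {S_2, S_6, S_7, S_8, S_13, S_14}.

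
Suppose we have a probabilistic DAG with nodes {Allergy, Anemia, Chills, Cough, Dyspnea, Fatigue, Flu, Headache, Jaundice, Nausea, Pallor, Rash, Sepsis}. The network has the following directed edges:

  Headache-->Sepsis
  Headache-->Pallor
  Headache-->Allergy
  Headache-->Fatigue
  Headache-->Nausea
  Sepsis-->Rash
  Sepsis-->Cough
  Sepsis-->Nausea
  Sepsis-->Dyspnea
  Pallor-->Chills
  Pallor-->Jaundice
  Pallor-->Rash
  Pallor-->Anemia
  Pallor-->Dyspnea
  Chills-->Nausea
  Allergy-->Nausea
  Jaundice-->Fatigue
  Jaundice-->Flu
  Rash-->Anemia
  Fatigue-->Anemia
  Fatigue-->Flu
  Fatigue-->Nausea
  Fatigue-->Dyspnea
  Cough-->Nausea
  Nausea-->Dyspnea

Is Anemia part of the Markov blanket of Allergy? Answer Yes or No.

Recall MB(v) = parents ∪ children ∪ spouses, where spouses are the other parents of v's children.
Allergy has child Nausea.
Pa(Allergy) = {Headache}.
Co-parents of Allergy (other parents of its children):
  parents(Nausea) \ {Allergy} = {Chills, Cough, Fatigue, Headache, Sepsis}.
MB(Allergy) = {Chills, Cough, Fatigue, Headache, Nausea, Sepsis}; Anemia is not in this set.

No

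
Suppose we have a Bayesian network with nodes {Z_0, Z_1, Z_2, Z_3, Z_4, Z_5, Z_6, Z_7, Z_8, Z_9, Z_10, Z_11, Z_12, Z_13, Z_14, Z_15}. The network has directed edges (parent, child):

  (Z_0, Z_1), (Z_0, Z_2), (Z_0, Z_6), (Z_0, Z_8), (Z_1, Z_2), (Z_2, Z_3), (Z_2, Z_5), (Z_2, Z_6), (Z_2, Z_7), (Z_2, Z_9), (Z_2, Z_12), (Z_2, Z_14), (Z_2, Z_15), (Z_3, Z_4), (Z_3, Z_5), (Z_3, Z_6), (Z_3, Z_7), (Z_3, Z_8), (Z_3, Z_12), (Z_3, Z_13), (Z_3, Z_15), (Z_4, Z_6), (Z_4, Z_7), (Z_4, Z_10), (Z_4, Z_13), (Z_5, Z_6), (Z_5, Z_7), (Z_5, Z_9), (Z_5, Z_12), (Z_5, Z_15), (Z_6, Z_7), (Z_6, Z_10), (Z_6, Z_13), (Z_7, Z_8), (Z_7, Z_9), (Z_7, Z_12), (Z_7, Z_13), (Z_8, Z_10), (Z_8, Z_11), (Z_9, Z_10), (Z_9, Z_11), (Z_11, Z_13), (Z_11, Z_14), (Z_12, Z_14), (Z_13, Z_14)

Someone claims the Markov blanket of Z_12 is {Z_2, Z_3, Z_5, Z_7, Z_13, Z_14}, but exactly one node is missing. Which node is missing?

Recall MB(v) = parents ∪ children ∪ spouses, where spouses are the other parents of v's children.
Z_12 has parents Z_2, Z_3, Z_5, Z_7.
Z_12's children: Z_14.
Other parents of Z_12's children:
  Z_14's other parents are Z_2, Z_11, Z_13.
MB(Z_12) = {Z_2, Z_3, Z_5, Z_7, Z_11, Z_13, Z_14}.
Comparing with the claimed set, Z_11 is missing.

Z_11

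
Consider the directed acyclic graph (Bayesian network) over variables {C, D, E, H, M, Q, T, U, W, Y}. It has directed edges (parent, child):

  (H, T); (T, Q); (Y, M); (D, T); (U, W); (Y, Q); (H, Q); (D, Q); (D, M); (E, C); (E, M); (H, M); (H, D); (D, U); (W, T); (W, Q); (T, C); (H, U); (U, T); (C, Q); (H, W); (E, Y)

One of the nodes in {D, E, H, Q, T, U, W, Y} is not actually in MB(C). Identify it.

Parents of C: E, T.
Children of C: Q.
Co-parents of C (other parents of its children):
  Q also has parents D, H, T, W, Y.
MB(C) = {D, E, H, Q, T, W, Y}.
U is neither a parent, child, nor co-parent of C, so it does not belong.

U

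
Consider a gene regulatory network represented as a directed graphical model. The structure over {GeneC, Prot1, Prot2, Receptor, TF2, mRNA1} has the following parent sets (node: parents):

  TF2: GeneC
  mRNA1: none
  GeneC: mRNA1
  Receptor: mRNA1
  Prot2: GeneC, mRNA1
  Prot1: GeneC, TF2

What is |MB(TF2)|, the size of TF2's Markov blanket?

Parents of TF2: GeneC.
TF2 has child Prot1.
Parents of each child, excluding TF2:
  parents(Prot1) \ {TF2} = {GeneC}.
MB(TF2) = {GeneC, Prot1}, which has 2 nodes.

2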